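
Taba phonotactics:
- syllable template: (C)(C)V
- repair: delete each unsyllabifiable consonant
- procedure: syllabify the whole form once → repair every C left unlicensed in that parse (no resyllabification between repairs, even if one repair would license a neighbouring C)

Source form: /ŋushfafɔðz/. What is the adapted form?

ŋuhfafɔ

Under (C)(C)V, the unsyllabifiable consonants are /s/, /ð/, /z/ (no codas are permitted; onsets may contain at most 2 consonants).
Deleting the stranded consonants removes /s/, /ð/, /z/.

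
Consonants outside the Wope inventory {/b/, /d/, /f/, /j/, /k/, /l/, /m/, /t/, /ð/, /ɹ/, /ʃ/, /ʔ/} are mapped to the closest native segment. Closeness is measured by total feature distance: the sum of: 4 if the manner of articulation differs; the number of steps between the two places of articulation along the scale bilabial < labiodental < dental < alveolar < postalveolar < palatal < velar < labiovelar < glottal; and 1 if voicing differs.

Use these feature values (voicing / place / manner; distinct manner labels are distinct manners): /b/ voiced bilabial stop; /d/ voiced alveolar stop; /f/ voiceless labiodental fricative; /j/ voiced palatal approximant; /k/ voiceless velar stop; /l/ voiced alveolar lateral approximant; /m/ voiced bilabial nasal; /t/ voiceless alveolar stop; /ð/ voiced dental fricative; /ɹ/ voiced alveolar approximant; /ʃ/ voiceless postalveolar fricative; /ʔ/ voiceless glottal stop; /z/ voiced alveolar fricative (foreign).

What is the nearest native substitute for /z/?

/ð/ is closest: same manner (fricative), place distance 1 (alveolar→dental), same voicing; total 1. Next closest is /ʃ/ at distance 2.

ð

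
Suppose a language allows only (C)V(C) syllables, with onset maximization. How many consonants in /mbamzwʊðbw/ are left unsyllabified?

4

The consonants /m/, /z/, /b/, /w/ cannot be parsed into a legal (C)V(C) syllable (at most one coda consonant is licensed; onsets are limited to one consonant).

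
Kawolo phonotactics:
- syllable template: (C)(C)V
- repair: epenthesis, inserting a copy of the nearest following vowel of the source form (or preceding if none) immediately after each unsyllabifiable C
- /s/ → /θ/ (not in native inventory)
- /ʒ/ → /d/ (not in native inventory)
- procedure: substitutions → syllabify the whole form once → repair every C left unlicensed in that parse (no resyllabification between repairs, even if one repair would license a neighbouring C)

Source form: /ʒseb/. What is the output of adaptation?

Substitution: /ʒ/ → /d/, /s/ → /θ/, giving /dθeb/.
Under (C)(C)V, the unsyllabifiable consonants are /b/ (no codas are permitted; onsets may contain at most 2 consonants).
Each unlicensed consonant becomes the onset of a new syllable: /b/ → /be/.

dθebe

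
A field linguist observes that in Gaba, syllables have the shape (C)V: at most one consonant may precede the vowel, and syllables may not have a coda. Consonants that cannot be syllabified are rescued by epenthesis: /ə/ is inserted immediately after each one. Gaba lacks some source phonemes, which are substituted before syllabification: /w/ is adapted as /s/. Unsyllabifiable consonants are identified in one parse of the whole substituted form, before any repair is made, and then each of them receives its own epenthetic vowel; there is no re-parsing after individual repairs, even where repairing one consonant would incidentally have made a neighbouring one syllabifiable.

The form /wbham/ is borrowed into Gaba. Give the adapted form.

səbəhamə

Substitution: /w/ → /s/, giving /sbham/.
Under (C)V, the unsyllabifiable consonants are /s/, /b/, /m/ (no codas are permitted; onsets are limited to one consonant).
Epenthesis after each stranded consonant: /s/ → /sə/, /b/ → /bə/, /m/ → /mə/.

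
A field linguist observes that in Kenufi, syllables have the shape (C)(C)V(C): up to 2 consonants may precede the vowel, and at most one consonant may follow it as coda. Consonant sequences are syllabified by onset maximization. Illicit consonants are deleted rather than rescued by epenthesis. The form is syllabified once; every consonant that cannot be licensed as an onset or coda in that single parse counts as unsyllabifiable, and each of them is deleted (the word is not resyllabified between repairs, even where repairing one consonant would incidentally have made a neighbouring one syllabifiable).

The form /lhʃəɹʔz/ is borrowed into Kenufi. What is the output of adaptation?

hʃəɹ

Syllabifying with onset maximization leaves /l/, /ʔ/, /z/ stranded (at most one coda consonant is licensed; onsets may contain at most 2 consonants).
Deletion applies to /l/, /ʔ/, /z/.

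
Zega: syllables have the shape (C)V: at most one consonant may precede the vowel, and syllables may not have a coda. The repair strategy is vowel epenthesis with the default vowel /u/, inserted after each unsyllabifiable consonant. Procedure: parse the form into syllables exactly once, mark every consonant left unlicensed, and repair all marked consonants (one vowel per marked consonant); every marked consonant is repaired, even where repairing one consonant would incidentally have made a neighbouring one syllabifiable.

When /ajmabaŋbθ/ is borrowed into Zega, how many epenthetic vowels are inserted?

4

The unsyllabifiable consonants are /j/, /ŋ/, /b/, /θ/; each receives one epenthetic vowel.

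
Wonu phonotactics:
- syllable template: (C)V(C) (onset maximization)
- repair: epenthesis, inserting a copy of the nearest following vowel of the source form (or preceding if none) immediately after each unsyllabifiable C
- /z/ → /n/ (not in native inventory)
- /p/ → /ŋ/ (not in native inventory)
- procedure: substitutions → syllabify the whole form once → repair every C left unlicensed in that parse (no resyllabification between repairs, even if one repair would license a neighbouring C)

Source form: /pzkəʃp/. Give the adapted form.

Substitution: /p/ → /ŋ/, /z/ → /n/, giving /ŋnkəʃŋ/.
The consonants /ŋ/, /n/, /ŋ/ cannot be parsed into a legal (C)V(C) syllable (at most one coda consonant is licensed; onsets are limited to one consonant).
Inserting the epenthetic vowel yields /ŋ/ → /ŋə/, /n/ → /nə/, /ŋ/ → /ŋə/.

ŋənəkəʃŋə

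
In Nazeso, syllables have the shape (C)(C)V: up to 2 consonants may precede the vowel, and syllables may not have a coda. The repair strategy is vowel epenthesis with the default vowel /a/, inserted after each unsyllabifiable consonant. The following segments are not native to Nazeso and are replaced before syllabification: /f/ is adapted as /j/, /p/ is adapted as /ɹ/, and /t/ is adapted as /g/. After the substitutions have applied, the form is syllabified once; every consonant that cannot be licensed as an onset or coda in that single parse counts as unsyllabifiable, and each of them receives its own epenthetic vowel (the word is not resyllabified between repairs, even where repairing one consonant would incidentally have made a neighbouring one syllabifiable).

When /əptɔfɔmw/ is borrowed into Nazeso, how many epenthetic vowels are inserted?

2

After substitution the input is /əɹgɔjɔmw/.
The unsyllabifiable consonants are /m/, /w/; each receives one epenthetic vowel.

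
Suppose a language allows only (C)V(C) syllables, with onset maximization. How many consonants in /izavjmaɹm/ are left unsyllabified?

2

The consonants /j/, /m/ cannot be parsed into a legal (C)V(C) syllable (at most one coda consonant is licensed; onsets are limited to one consonant).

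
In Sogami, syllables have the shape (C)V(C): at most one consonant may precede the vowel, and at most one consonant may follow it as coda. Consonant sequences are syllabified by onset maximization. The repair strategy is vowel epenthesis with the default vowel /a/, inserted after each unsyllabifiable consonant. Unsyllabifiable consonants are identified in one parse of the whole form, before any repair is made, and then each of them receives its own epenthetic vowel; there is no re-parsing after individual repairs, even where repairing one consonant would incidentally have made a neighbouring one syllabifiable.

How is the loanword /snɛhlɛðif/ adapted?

Syllabifying with onset maximization leaves /s/ stranded (at most one coda consonant is licensed; onsets are limited to one consonant).
Each unlicensed consonant becomes the onset of a new syllable: /s/ → /sa/.

sanɛhlɛðif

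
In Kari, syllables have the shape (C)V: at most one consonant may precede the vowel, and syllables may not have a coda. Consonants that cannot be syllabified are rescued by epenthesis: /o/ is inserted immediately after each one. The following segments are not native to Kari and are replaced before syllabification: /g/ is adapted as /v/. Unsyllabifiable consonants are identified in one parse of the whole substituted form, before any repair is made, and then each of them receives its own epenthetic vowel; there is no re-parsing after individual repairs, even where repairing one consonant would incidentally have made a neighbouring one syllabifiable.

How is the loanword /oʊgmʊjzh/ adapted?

oʊvomʊjozoho

Substitution: /g/ → /v/, giving /oʊvmʊjzh/.
The consonants /v/, /j/, /z/, /h/ cannot be parsed into a legal (C)V syllable (no codas are permitted; onsets are limited to one consonant).
Each unlicensed consonant becomes the onset of a new syllable: /v/ → /vo/, /j/ → /jo/, /z/ → /zo/, /h/ → /ho/.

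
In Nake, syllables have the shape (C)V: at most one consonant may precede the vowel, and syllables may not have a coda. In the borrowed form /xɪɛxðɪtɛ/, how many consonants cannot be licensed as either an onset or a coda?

Under (C)V, the unsyllabifiable consonants are /x/ (no codas are permitted; onsets are limited to one consonant).

1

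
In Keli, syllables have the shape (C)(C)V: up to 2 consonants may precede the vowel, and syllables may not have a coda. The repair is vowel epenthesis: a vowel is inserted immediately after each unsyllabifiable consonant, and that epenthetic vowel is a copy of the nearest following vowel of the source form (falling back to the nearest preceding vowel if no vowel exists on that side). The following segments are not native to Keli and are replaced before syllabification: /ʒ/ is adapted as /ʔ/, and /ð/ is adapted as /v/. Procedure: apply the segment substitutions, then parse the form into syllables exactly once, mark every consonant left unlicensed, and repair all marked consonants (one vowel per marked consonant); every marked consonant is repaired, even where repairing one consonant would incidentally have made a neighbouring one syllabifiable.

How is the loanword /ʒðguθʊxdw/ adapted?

Substitution: /ʒ/ → /ʔ/, /ð/ → /v/, giving /ʔvguθʊxdw/.
Syllabifying with onset maximization leaves /ʔ/, /x/, /d/, /w/ stranded (no codas are permitted; onsets may contain at most 2 consonants).
Epenthesis after each stranded consonant: /ʔ/ → /ʔu/, /x/ → /xʊ/, /d/ → /dʊ/, /w/ → /wʊ/.

ʔuvguθʊxʊdʊwʊ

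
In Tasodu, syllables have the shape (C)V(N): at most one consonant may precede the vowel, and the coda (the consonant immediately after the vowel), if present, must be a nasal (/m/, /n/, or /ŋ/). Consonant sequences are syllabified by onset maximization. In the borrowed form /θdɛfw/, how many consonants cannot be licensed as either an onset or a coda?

Under (C)V(N), the unsyllabifiable consonants are /θ/, /f/, /w/ (only a nasal (/m/, /n/, or /ŋ/) is licensed in coda position; onsets are limited to one consonant).

3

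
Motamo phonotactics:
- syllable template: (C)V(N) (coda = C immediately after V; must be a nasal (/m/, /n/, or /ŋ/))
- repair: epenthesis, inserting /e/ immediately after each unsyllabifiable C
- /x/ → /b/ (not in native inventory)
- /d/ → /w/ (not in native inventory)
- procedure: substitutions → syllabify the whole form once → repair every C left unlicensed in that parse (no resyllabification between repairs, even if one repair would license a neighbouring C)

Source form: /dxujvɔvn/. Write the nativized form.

webujevɔvene

Substitution: /d/ → /w/, /x/ → /b/, giving /wbujvɔvn/.
Under (C)V(N), the unsyllabifiable consonants are /w/, /j/, /v/, /n/ (only a nasal (/m/, /n/, or /ŋ/) is licensed in coda position; onsets are limited to one consonant).
Epenthesis after each stranded consonant: /w/ → /we/, /j/ → /je/, /v/ → /ve/, /n/ → /ne/.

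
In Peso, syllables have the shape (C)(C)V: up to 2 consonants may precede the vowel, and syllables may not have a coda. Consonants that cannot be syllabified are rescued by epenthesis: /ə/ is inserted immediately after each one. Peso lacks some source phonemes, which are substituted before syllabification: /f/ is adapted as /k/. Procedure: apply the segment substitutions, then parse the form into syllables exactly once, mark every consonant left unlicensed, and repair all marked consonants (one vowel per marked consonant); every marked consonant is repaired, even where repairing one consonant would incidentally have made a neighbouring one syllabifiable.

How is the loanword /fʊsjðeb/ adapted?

Substitution: /f/ → /k/, giving /kʊsjðeb/.
Under (C)(C)V, the unsyllabifiable consonants are /s/, /b/ (no codas are permitted; onsets may contain at most 2 consonants).
Epenthesis after each stranded consonant: /s/ → /sə/, /b/ → /bə/.

kʊsəjðebə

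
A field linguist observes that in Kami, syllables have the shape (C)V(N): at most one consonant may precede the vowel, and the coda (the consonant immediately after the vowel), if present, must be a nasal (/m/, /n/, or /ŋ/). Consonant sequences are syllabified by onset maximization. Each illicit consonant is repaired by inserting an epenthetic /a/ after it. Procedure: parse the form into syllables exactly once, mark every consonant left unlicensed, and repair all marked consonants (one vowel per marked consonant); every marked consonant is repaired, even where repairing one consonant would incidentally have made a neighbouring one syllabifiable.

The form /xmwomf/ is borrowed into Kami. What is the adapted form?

xamawomfa

Syllabifying with onset maximization leaves /x/, /m/, /f/ stranded (only a nasal (/m/, /n/, or /ŋ/) is licensed in coda position; onsets are limited to one consonant).
Epenthesis after each stranded consonant: /x/ → /xa/, /m/ → /ma/, /f/ → /fa/.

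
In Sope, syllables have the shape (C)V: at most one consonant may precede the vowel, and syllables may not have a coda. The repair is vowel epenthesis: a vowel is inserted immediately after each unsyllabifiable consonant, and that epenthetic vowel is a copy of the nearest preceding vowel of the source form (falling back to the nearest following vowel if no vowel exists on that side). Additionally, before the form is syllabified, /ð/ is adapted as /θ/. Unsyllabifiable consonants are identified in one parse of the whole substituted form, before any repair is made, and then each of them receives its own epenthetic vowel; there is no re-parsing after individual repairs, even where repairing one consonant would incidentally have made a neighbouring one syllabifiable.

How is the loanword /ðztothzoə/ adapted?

Substitution: /ð/ → /θ/, giving /θztothzoə/.
Under (C)V, the unsyllabifiable consonants are /θ/, /z/, /t/, /h/ (no codas are permitted; onsets are limited to one consonant).
Each unlicensed consonant becomes the onset of a new syllable: /θ/ → /θo/, /z/ → /zo/, /t/ → /to/, /h/ → /ho/.

θozototohozoə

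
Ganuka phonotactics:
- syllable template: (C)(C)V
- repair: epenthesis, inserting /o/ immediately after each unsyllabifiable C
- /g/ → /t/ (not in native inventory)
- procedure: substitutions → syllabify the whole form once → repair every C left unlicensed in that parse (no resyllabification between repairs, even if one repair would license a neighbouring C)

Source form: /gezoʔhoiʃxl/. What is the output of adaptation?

tezoʔhoiʃoxolo

Substitution: /g/ → /t/, giving /tezoʔhoiʃxl/.
The consonants /ʃ/, /x/, /l/ cannot be parsed into a legal (C)(C)V syllable (no codas are permitted; onsets may contain at most 2 consonants).
Each unlicensed consonant becomes the onset of a new syllable: /ʃ/ → /ʃo/, /x/ → /xo/, /l/ → /lo/.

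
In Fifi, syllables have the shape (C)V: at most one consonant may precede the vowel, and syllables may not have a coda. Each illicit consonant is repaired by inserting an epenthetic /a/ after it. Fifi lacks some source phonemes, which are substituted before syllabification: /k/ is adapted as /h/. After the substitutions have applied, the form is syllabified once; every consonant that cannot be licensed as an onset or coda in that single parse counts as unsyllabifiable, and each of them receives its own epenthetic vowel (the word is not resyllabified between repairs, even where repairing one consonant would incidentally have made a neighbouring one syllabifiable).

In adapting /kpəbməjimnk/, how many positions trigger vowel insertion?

After substitution the input is /hpəbməjimnh/.
The unsyllabifiable consonants are /h/, /b/, /m/, /n/, /h/; each receives one epenthetic vowel.

5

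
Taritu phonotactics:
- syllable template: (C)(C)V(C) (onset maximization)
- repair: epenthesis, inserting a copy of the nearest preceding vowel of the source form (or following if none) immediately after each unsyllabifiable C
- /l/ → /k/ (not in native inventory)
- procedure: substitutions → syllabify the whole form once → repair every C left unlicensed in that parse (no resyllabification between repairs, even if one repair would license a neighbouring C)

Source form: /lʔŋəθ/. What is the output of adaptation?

kəʔŋəθ

Substitution: /l/ → /k/, giving /kʔŋəθ/.
The consonants /k/ cannot be parsed into a legal (C)(C)V(C) syllable (at most one coda consonant is licensed; onsets may contain at most 2 consonants).
Epenthesis after each stranded consonant: /k/ → /kə/.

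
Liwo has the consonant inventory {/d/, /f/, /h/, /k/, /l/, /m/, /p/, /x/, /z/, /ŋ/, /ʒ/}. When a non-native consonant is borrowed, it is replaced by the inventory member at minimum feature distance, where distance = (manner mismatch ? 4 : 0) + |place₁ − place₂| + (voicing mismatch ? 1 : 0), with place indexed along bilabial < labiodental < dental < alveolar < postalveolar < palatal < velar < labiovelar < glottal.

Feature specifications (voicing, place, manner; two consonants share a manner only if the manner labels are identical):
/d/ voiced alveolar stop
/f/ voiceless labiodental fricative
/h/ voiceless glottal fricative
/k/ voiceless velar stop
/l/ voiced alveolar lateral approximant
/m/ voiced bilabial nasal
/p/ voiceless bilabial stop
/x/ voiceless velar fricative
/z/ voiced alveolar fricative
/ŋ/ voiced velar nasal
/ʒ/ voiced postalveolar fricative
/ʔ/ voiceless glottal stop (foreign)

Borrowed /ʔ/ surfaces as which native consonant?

/k/ is closest: same manner (stop), place distance 2 (glottal→velar), same voicing; total 2. Next closest is /h/ at distance 4.

k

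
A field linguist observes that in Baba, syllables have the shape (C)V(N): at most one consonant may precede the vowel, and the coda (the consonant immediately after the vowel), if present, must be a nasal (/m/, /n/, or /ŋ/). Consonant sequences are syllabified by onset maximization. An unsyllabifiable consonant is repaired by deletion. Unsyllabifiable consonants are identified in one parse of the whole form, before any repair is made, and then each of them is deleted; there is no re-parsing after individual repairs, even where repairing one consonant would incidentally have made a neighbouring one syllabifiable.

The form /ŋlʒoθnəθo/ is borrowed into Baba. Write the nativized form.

Syllabifying with onset maximization leaves /ŋ/, /l/, /θ/ stranded (only a nasal (/m/, /n/, or /ŋ/) is licensed in coda position; onsets are limited to one consonant).
Deleting the stranded consonants removes /ŋ/, /l/, /θ/.

ʒonəθo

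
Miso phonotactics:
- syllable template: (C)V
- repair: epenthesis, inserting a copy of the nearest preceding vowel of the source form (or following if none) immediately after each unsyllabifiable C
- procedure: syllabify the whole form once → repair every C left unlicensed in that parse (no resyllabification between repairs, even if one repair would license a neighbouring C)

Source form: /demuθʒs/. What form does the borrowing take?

demuθuʒusu

The consonants /θ/, /ʒ/, /s/ cannot be parsed into a legal (C)V syllable (no codas are permitted; onsets are limited to one consonant).
Epenthesis after each stranded consonant: /θ/ → /θu/, /ʒ/ → /ʒu/, /s/ → /su/.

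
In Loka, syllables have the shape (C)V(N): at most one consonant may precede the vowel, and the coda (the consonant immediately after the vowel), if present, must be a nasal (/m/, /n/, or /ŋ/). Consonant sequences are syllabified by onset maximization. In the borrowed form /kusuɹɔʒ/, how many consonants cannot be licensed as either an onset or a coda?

1

Syllabifying with onset maximization leaves /ʒ/ stranded (only a nasal (/m/, /n/, or /ŋ/) is licensed in coda position; onsets are limited to one consonant).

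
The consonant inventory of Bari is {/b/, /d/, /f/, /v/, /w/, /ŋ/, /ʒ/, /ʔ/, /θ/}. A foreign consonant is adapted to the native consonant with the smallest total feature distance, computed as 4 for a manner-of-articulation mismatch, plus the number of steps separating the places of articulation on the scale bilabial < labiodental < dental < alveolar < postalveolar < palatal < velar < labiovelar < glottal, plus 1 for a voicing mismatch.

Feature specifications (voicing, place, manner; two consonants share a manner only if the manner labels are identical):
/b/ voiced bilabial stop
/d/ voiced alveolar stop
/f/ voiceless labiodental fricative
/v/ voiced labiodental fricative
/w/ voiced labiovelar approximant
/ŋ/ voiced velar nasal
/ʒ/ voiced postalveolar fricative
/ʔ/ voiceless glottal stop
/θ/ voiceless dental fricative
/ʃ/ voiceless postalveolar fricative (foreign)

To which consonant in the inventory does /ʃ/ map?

/ʒ/ is closest: same manner (fricative), place distance 0 (postalveolar→postalveolar), voicing differs (+1); total 1. Next closest is /θ/ at distance 2.

ʒ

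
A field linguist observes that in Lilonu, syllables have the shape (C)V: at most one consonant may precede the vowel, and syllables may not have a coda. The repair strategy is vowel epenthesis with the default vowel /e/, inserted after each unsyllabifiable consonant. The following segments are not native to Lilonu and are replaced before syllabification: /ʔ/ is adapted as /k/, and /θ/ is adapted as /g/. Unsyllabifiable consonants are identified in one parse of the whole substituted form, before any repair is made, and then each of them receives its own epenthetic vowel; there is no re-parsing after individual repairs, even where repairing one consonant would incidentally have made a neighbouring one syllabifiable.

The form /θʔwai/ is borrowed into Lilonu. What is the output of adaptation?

gekewai

Substitution: /θ/ → /g/, /ʔ/ → /k/, giving /gkwai/.
The consonants /g/, /k/ cannot be parsed into a legal (C)V syllable (no codas are permitted; onsets are limited to one consonant).
Epenthesis after each stranded consonant: /g/ → /ge/, /k/ → /ke/.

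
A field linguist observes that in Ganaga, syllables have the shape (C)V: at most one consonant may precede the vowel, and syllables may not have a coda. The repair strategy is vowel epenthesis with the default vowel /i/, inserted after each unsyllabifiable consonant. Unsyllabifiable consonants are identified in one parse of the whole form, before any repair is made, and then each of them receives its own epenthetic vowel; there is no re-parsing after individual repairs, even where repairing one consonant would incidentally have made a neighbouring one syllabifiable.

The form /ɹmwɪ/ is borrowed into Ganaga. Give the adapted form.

ɹimiwɪ

The consonants /ɹ/, /m/ cannot be parsed into a legal (C)V syllable (no codas are permitted; onsets are limited to one consonant).
Each unlicensed consonant becomes the onset of a new syllable: /ɹ/ → /ɹi/, /m/ → /mi/.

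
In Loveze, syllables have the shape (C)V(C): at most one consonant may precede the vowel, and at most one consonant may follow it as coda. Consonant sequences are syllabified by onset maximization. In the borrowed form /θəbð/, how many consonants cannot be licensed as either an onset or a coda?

Syllabifying with onset maximization leaves /ð/ stranded (at most one coda consonant is licensed; onsets are limited to one consonant).

1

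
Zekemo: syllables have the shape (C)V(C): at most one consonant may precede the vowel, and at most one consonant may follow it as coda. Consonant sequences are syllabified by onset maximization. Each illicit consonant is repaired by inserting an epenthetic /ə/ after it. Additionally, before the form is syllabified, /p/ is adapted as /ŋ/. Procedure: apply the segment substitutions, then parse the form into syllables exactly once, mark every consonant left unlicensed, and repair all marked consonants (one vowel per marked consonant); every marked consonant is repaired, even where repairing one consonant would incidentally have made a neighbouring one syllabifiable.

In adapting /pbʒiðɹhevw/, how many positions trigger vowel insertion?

After substitution the input is /ŋbʒiðɹhevw/.
The unsyllabifiable consonants are /ŋ/, /b/, /ɹ/, /w/; each receives one epenthetic vowel.

4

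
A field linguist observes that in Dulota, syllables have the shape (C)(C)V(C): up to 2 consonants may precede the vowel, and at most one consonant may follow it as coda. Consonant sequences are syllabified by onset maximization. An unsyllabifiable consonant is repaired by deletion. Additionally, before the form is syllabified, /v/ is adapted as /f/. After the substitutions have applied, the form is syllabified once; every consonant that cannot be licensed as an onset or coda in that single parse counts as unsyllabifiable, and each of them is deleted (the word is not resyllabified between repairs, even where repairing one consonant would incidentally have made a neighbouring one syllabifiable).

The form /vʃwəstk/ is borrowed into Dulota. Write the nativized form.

Substitution: /v/ → /f/, giving /fʃwəstk/.
Under (C)(C)V(C), the unsyllabifiable consonants are /f/, /t/, /k/ (at most one coda consonant is licensed; onsets may contain at most 2 consonants).
Deleting the stranded consonants removes /f/, /t/, /k/.

ʃwəs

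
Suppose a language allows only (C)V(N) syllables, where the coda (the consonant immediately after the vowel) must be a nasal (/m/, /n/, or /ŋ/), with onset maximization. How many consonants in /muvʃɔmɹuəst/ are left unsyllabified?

The consonants /v/, /s/, /t/ cannot be parsed into a legal (C)V(N) syllable (only a nasal (/m/, /n/, or /ŋ/) is licensed in coda position; onsets are limited to one consonant).

3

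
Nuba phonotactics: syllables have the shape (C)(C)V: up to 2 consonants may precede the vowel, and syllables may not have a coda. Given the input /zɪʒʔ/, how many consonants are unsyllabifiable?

2

Syllabifying with onset maximization leaves /ʒ/, /ʔ/ stranded (no codas are permitted; onsets may contain at most 2 consonants).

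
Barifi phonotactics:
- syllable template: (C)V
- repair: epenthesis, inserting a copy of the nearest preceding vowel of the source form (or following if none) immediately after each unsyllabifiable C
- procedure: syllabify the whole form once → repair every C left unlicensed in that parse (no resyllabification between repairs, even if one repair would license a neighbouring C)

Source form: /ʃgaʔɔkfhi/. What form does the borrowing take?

ʃagaʔɔkɔfɔhi

Under (C)V, the unsyllabifiable consonants are /ʃ/, /k/, /f/ (no codas are permitted; onsets are limited to one consonant).
Epenthesis after each stranded consonant: /ʃ/ → /ʃa/, /k/ → /kɔ/, /f/ → /fɔ/.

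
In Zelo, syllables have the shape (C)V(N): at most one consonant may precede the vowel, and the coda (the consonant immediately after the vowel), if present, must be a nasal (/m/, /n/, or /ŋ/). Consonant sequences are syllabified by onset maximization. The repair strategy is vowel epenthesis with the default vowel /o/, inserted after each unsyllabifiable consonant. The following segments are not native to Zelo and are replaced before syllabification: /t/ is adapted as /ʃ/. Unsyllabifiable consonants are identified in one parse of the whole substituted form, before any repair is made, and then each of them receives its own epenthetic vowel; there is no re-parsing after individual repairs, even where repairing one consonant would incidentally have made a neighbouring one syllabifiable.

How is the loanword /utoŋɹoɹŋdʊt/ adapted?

uʃoŋɹoɹoŋodʊʃo

Substitution: /t/ → /ʃ/, giving /uʃoŋɹoɹŋdʊʃ/.
Syllabifying with onset maximization leaves /ɹ/, /ŋ/, /ʃ/ stranded (only a nasal (/m/, /n/, or /ŋ/) is licensed in coda position; onsets are limited to one consonant).
Inserting the epenthetic vowel yields /ɹ/ → /ɹo/, /ŋ/ → /ŋo/, /ʃ/ → /ʃo/.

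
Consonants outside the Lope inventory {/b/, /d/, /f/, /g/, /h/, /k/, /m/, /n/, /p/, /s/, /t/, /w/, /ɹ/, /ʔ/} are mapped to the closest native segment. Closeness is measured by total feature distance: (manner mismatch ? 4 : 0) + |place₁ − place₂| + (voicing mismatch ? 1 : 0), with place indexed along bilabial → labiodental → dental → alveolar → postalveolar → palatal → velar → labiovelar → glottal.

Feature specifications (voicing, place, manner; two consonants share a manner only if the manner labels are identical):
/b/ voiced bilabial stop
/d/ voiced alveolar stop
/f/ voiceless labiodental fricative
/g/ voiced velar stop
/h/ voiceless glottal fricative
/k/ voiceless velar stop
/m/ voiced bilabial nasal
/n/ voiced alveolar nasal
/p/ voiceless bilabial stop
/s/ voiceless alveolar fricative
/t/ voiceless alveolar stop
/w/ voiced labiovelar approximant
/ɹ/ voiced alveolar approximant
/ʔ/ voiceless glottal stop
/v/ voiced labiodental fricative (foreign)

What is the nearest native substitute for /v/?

/f/ is closest: same manner (fricative), place distance 0 (labiodental→labiodental), voicing differs (+1); total 1. Next closest is /s/ at distance 3.

f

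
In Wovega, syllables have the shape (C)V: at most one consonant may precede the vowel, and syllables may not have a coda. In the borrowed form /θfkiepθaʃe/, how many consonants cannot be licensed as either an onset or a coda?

The consonants /θ/, /f/, /p/ cannot be parsed into a legal (C)V syllable (no codas are permitted; onsets are limited to one consonant).

3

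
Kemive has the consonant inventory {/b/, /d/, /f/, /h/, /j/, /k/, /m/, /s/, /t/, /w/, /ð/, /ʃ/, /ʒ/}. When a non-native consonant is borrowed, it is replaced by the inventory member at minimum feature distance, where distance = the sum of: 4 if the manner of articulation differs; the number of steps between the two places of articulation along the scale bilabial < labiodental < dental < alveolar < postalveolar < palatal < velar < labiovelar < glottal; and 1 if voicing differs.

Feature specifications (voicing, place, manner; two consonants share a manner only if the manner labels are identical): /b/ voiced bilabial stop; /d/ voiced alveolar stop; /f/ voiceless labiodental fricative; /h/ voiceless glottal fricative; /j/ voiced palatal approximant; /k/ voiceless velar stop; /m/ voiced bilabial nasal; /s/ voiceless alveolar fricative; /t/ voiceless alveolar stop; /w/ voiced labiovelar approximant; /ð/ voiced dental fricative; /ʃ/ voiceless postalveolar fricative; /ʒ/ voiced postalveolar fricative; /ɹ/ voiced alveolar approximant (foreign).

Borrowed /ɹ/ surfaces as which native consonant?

j

/j/ is closest: same manner (approximant), place distance 2 (alveolar→palatal), same voicing; total 2. Next closest is /d/ at distance 4.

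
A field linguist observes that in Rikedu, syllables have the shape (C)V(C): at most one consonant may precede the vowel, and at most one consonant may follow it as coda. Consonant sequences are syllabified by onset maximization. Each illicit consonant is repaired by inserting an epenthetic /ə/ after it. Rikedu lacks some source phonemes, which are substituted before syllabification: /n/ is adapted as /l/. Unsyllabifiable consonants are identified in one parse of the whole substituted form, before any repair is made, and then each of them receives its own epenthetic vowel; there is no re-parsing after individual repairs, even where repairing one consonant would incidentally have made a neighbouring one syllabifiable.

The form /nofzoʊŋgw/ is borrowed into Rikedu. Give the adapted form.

Substitution: /n/ → /l/, giving /lofzoʊŋgw/.
The consonants /g/, /w/ cannot be parsed into a legal (C)V(C) syllable (at most one coda consonant is licensed; onsets are limited to one consonant).
Inserting the epenthetic vowel yields /g/ → /gə/, /w/ → /wə/.

lofzoʊŋgəwə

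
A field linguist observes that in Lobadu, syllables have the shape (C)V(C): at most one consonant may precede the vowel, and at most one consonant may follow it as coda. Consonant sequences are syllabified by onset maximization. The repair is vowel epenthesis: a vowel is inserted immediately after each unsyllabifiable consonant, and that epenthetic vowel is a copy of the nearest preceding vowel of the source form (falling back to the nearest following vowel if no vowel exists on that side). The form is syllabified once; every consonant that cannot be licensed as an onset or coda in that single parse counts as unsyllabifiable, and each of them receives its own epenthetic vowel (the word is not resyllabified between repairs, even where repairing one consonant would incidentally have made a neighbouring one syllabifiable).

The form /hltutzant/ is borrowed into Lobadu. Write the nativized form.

Under (C)V(C), the unsyllabifiable consonants are /h/, /l/, /t/ (at most one coda consonant is licensed; onsets are limited to one consonant).
Epenthesis after each stranded consonant: /h/ → /hu/, /l/ → /lu/, /t/ → /ta/.

hulututzanta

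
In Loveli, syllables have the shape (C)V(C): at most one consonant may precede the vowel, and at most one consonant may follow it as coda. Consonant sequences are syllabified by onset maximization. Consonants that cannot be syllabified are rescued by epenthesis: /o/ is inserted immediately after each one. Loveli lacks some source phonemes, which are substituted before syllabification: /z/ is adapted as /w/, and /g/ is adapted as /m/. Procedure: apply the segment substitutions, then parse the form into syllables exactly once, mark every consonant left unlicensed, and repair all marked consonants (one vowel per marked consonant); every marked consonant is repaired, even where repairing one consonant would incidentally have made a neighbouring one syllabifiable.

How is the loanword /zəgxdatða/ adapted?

Substitution: /z/ → /w/, /g/ → /m/, giving /wəmxdatða/.
Under (C)V(C), the unsyllabifiable consonants are /x/ (at most one coda consonant is licensed; onsets are limited to one consonant).
Epenthesis after each stranded consonant: /x/ → /xo/.

wəmxodatða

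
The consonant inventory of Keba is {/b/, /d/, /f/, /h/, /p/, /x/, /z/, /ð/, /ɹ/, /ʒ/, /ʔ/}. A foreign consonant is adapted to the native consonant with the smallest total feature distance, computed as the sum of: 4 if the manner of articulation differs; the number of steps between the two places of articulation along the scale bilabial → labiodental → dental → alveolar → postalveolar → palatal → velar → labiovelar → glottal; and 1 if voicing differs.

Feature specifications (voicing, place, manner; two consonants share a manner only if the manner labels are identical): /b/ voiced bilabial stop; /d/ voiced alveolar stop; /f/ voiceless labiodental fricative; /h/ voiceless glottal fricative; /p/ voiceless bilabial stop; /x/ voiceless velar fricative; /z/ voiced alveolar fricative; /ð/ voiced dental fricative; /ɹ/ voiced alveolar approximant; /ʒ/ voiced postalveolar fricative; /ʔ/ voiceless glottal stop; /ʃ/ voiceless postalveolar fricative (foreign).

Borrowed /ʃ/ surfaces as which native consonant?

ʒ

/ʒ/ is closest: same manner (fricative), place distance 0 (postalveolar→postalveolar), voicing differs (+1); total 1. Next closest is /x/ at distance 2.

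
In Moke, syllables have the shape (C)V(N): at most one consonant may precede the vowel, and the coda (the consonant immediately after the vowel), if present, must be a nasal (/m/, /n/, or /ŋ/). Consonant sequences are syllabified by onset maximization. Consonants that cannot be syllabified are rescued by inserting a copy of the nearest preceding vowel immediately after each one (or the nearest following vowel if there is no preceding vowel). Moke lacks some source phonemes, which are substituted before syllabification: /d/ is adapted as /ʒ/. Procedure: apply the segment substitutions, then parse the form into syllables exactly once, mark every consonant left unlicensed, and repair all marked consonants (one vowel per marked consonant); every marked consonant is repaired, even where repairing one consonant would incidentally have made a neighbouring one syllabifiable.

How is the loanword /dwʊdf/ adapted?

ʒʊwʊʒʊfʊ

Substitution: /d/ → /ʒ/, giving /ʒwʊʒf/.
Syllabifying with onset maximization leaves /ʒ/, /ʒ/, /f/ stranded (only a nasal (/m/, /n/, or /ŋ/) is licensed in coda position; onsets are limited to one consonant).
Epenthesis after each stranded consonant: /ʒ/ → /ʒʊ/, /ʒ/ → /ʒʊ/, /f/ → /fʊ/.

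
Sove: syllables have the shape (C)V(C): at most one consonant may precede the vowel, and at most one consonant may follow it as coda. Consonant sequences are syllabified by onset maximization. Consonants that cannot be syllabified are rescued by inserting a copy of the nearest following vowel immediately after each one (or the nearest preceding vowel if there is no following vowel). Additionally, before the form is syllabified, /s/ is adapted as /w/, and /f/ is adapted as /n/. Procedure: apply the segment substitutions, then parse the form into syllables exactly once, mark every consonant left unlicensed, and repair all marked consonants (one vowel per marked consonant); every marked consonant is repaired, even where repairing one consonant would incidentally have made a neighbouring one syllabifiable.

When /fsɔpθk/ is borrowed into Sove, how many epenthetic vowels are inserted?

After substitution the input is /nwɔpθk/.
The unsyllabifiable consonants are /n/, /θ/, /k/; each receives one epenthetic vowel.

3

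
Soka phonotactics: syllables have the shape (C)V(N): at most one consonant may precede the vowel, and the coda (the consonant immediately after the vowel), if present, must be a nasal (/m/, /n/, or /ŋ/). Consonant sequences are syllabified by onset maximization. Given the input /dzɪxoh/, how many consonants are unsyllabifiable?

The consonants /d/, /h/ cannot be parsed into a legal (C)V(N) syllable (only a nasal (/m/, /n/, or /ŋ/) is licensed in coda position; onsets are limited to one consonant).

2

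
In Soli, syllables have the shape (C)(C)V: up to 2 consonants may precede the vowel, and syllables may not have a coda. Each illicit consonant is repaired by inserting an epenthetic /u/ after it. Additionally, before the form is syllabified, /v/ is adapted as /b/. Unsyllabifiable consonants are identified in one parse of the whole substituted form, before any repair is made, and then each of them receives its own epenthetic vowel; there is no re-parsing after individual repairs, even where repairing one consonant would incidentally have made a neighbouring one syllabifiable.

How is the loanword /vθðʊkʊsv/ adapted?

buθðʊkʊsubu

Substitution: /v/ → /b/, giving /bθðʊkʊsb/.
Under (C)(C)V, the unsyllabifiable consonants are /b/, /s/, /b/ (no codas are permitted; onsets may contain at most 2 consonants).
Epenthesis after each stranded consonant: /b/ → /bu/, /s/ → /su/, /b/ → /bu/.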